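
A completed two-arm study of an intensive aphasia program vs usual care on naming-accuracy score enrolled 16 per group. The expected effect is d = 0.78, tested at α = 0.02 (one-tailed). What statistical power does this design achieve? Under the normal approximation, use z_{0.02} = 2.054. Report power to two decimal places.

For two equal groups, power = Φ(d·√(n/2) − z_{α}).
d·√(n/2) = 0.78 × √(16/2) = 0.78 × 2.828 = 2.206.
z_β = 2.206 − 2.054 = 0.152.
Power = Φ(0.152) = 0.560.

power ≈ 0.56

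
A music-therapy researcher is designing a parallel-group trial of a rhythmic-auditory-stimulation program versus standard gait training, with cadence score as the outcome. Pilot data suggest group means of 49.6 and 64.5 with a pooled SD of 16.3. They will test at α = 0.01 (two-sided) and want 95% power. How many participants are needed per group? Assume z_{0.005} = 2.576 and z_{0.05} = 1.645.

n = 43 per group

Cohen's d = |M₁ − M₂| / SD_pooled = |49.6 − 64.5| / 16.3 = 14.9 / 16.3 = 0.914.
For two independent groups with equal n: n = 2·((z_{α/2} + z_β) / d)².
z_{α/2} + z_β = 2.576 + 1.645 = 4.221.
n = 2 × (4.221 / 0.914)² = 2 × 4.618² = 2 × 21.33 = 42.7.
Round up to the next whole participant.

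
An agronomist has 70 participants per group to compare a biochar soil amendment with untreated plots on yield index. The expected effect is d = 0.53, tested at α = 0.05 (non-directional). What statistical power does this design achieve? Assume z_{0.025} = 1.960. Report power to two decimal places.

power ≈ 0.88

For two equal groups, power = Φ(d·√(n/2) − z_{α/2}).
d·√(n/2) = 0.53 × √(70/2) = 0.53 × 5.916 = 3.136.
z_β = 3.136 − 1.960 = 1.176.
Power = Φ(1.176) = 0.880.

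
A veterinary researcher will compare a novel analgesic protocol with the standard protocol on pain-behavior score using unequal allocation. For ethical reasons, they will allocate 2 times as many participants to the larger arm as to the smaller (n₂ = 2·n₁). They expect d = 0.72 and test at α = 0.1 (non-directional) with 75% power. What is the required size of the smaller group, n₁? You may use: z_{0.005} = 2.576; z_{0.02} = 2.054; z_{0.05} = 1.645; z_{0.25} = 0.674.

With allocation ratio k = n₂/n₁ = 2, Var(x̄₁−x̄₂) = σ²(1/n₁ + 1/(k·n₁)) = σ²·(k+1)/(k·n₁).
So n₁ = (1 + 1/k)·((z_{α/2} + z_β)/d)² = 1.500 × (2.319/0.72)².
n₁ = 1.500 × 10.37 = 15.6.
Round up: n₁ = 16, giving n₂ = 2 × 16 = 32.

n₁ = 16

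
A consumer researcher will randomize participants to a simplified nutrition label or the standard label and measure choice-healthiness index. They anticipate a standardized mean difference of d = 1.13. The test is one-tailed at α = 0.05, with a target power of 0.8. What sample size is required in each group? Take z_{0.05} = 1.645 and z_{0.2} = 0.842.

n = 10 per group

For two independent groups with equal n: n = 2·((z_{α} + z_β) / d)².
z_{α} + z_β = 1.645 + 0.842 = 2.487.
n = 2 × (2.487 / 1.13)² = 2 × 2.201² = 2 × 4.84 = 9.7.
Round up to the next whole participant.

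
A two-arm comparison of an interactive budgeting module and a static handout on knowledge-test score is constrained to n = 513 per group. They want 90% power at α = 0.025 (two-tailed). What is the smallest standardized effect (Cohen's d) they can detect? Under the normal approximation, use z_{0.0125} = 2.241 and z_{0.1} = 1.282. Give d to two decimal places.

For two independent groups of n = 513 each: d_min = (z_{α/2} + z_β)·√(2/n).
z-sum = 2.241 + 1.282 = 3.523.
d_min = 3.523 × √(2/513) = 3.523 × 0.0624 = 0.220.

d_min ≈ 0.22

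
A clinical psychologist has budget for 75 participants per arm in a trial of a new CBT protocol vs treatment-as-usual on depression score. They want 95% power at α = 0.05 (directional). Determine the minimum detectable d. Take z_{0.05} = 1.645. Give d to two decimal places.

For two independent groups of n = 75 each: d_min = (z_{α} + z_β)·√(2/n).
z-sum = 1.645 + 1.645 = 3.290.
d_min = 3.290 × √(2/75) = 3.290 × 0.1633 = 0.537.

d_min ≈ 0.54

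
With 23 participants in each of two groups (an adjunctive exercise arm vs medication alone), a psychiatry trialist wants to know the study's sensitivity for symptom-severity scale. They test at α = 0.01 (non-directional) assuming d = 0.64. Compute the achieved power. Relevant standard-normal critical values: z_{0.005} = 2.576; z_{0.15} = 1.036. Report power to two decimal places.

power ≈ 0.34

For two equal groups, power = Φ(d·√(n/2) − z_{α/2}).
d·√(n/2) = 0.64 × √(23/2) = 0.64 × 3.391 = 2.170.
z_β = 2.170 − 2.576 = -0.406.
Power = Φ(-0.406) = 0.342.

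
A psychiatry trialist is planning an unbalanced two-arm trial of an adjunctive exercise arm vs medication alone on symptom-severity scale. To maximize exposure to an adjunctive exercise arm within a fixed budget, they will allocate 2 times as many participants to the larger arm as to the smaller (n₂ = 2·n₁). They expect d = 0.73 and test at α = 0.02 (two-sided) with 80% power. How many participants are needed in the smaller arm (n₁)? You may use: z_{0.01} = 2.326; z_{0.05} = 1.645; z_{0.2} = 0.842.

With allocation ratio k = n₂/n₁ = 2, Var(x̄₁−x̄₂) = σ²(1/n₁ + 1/(k·n₁)) = σ²·(k+1)/(k·n₁).
So n₁ = (1 + 1/k)·((z_{α/2} + z_β)/d)² = 1.500 × (3.168/0.73)².
n₁ = 1.500 × 18.83 = 28.2.
Round up: n₁ = 29, giving n₂ = 2 × 29 = 58.

n₁ = 29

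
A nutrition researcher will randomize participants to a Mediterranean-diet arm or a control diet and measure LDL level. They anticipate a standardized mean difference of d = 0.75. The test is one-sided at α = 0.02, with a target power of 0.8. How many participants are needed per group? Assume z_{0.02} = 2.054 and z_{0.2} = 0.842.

For two independent groups with equal n: n = 2·((z_{α} + z_β) / d)².
z_{α} + z_β = 2.054 + 0.842 = 2.896.
n = 2 × (2.896 / 0.75)² = 2 × 3.861² = 2 × 14.91 = 29.8.
Round up to the next whole participant.

n = 30 per group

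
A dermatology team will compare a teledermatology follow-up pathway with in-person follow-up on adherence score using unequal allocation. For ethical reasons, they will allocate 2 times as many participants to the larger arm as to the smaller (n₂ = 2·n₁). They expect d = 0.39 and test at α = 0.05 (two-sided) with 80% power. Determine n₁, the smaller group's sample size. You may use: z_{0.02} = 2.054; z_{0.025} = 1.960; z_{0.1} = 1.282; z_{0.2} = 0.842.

With allocation ratio k = n₂/n₁ = 2, Var(x̄₁−x̄₂) = σ²(1/n₁ + 1/(k·n₁)) = σ²·(k+1)/(k·n₁).
So n₁ = (1 + 1/k)·((z_{α/2} + z_β)/d)² = 1.500 × (2.802/0.39)².
n₁ = 1.500 × 51.62 = 77.4.
Round up: n₁ = 78, giving n₂ = 2 × 78 = 156.

n₁ = 78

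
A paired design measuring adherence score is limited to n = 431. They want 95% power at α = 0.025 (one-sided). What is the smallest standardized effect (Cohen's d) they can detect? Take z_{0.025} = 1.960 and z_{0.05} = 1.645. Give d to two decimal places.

d_min ≈ 0.17

For a single sample (or paired design) of n = 431: d_min = (z_{α} + z_β)/√n.
z-sum = 1.960 + 1.645 = 3.605.
d_min = 3.605 / √431 = 3.605 / 20.761 = 0.174.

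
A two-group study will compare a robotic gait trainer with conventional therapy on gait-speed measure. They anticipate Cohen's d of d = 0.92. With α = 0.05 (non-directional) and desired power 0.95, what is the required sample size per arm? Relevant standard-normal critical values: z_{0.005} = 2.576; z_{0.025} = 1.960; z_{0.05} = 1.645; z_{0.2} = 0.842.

For two independent groups with equal n: n = 2·((z_{α/2} + z_β) / d)².
z_{α/2} + z_β = 1.960 + 1.645 = 3.605.
n = 2 × (3.605 / 0.92)² = 2 × 3.918² = 2 × 15.35 = 30.7.
Round up to the next whole participant.

n = 31 per group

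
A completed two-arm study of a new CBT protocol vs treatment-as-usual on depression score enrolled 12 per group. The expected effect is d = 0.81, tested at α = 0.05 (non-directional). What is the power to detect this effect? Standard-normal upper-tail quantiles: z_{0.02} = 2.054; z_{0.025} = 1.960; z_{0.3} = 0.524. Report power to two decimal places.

For two equal groups, power = Φ(d·√(n/2) − z_{α/2}).
d·√(n/2) = 0.81 × √(12/2) = 0.81 × 2.449 = 1.984.
z_β = 1.984 − 1.960 = 0.024.
Power = Φ(0.024) = 0.510.

power ≈ 0.51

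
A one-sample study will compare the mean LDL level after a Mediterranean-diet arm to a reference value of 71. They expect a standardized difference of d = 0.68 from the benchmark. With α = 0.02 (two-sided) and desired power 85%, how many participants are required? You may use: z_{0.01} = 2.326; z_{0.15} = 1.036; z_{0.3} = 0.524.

For a one-sample test: n = ((z_{α/2} + z_β) / d)².
z_{α/2} + z_β = 2.326 + 1.036 = 3.362.
n = (3.362 / 0.68)² = 4.944² = 24.44.
Round up.

n = 25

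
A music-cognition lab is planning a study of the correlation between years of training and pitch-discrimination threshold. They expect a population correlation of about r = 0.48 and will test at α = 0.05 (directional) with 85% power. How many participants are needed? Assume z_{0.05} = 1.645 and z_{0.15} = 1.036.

n = 30

Fisher's z: C = ½·ln((1+r)/(1−r)) = ½·ln(2.8462) = 0.5230.
n = ((z_{α} + z_β)/C)² + 3.
(1.645 + 1.036) / 0.5230 = 2.681 / 0.5230 = 5.126.
n = 5.126² + 3 = 26.28 + 3 = 29.3.
Round up.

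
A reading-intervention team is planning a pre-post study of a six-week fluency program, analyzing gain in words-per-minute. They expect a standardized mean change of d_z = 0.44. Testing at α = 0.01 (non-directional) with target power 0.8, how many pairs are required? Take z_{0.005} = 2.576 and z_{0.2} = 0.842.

n = 61 pairs

For a paired (one-sample on differences) test: n = ((z_{α/2} + z_β) / d)².
z_{α/2} + z_β = 2.576 + 0.842 = 3.418.
n = (3.418 / 0.44)² = 7.768² = 60.34.
Round up.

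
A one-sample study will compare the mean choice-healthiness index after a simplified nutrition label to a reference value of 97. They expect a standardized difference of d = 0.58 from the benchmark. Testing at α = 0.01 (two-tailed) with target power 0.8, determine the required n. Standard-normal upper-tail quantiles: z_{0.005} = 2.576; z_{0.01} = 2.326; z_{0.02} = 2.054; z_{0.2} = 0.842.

n = 35

For a one-sample test: n = ((z_{α/2} + z_β) / d)².
z_{α/2} + z_β = 2.576 + 0.842 = 3.418.
n = (3.418 / 0.58)² = 5.893² = 34.73.
Round up.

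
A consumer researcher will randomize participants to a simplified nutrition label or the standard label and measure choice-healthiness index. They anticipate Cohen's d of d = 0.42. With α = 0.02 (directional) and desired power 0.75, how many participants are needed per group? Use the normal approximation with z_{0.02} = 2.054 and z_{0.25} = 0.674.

For two independent groups with equal n: n = 2·((z_{α} + z_β) / d)².
z_{α} + z_β = 2.054 + 0.674 = 2.728.
n = 2 × (2.728 / 0.42)² = 2 × 6.495² = 2 × 42.19 = 84.4.
Round up to the next whole participant.

n = 85 per group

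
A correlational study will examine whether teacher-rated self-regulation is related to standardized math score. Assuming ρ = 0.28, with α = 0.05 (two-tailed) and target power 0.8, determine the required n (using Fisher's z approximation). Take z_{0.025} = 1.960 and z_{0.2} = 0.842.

n = 98

Fisher's z: C = ½·ln((1+r)/(1−r)) = ½·ln(1.7778) = 0.2877.
n = ((z_{α/2} + z_β)/C)² + 3.
(1.960 + 0.842) / 0.2877 = 2.802 / 0.2877 = 9.739.
n = 9.739² + 3 = 94.85 + 3 = 97.9.
Round up.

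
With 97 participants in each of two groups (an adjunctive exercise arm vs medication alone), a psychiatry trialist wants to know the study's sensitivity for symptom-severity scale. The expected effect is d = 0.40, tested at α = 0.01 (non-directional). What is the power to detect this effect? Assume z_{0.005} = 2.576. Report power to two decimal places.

For two equal groups, power = Φ(d·√(n/2) − z_{α/2}).
d·√(n/2) = 0.40 × √(97/2) = 0.40 × 6.964 = 2.786.
z_β = 2.786 − 2.576 = 0.210.
Power = Φ(0.210) = 0.583.

power ≈ 0.58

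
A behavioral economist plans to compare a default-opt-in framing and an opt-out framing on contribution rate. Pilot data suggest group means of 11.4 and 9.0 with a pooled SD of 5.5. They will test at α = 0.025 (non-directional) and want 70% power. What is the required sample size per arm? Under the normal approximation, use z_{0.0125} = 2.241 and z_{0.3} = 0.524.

Cohen's d = |M₁ − M₂| / SD_pooled = |11.4 − 9.0| / 5.5 = 2.4 / 5.5 = 0.436.
For two independent groups with equal n: n = 2·((z_{α/2} + z_β) / d)².
z_{α/2} + z_β = 2.241 + 0.524 = 2.765.
n = 2 × (2.765 / 0.436)² = 2 × 6.342² = 2 × 40.22 = 80.4.
Round up to the next whole participant.

n = 81 per group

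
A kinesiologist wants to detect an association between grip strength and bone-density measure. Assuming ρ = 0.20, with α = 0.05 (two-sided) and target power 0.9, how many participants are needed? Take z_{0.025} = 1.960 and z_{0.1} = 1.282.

Fisher's z: C = ½·ln((1+r)/(1−r)) = ½·ln(1.5000) = 0.2027.
n = ((z_{α/2} + z_β)/C)² + 3.
(1.960 + 1.282) / 0.2027 = 3.242 / 0.2027 = 15.994.
n = 15.994² + 3 = 255.81 + 3 = 258.8.
Round up.

n = 259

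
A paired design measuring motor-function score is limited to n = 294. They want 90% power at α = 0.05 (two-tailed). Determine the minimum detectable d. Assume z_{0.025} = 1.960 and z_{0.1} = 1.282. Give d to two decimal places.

For a single sample (or paired design) of n = 294: d_min = (z_{α/2} + z_β)/√n.
z-sum = 1.960 + 1.282 = 3.242.
d_min = 3.242 / √294 = 3.242 / 17.146 = 0.189.

d_min ≈ 0.19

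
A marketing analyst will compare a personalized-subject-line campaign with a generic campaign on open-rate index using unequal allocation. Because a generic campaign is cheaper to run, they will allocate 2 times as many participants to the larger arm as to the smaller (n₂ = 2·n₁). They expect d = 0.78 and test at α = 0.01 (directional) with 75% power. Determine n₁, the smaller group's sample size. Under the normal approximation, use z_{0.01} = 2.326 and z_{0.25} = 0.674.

n₁ = 23

With allocation ratio k = n₂/n₁ = 2, Var(x̄₁−x̄₂) = σ²(1/n₁ + 1/(k·n₁)) = σ²·(k+1)/(k·n₁).
So n₁ = (1 + 1/k)·((z_{α} + z_β)/d)² = 1.500 × (3.000/0.78)².
n₁ = 1.500 × 14.79 = 22.2.
Round up: n₁ = 23, giving n₂ = 2 × 23 = 46.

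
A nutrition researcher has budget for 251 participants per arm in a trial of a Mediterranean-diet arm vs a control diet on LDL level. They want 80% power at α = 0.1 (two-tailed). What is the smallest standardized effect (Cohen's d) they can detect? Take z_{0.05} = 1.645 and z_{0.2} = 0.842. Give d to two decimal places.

d_min ≈ 0.22

For two independent groups of n = 251 each: d_min = (z_{α/2} + z_β)·√(2/n).
z-sum = 1.645 + 0.842 = 2.487.
d_min = 2.487 × √(2/251) = 2.487 × 0.0893 = 0.222.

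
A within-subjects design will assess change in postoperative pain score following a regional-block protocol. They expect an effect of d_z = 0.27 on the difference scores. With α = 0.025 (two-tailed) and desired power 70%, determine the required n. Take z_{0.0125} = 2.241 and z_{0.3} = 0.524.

n = 105 pairs

For a paired (one-sample on differences) test: n = ((z_{α/2} + z_β) / d)².
z_{α/2} + z_β = 2.241 + 0.524 = 2.765.
n = (2.765 / 0.27)² = 10.241² = 104.87.
Round up.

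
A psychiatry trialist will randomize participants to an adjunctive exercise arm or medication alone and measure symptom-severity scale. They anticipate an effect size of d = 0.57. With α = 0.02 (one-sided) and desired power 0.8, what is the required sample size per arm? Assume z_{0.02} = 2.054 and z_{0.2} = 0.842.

For two independent groups with equal n: n = 2·((z_{α} + z_β) / d)².
z_{α} + z_β = 2.054 + 0.842 = 2.896.
n = 2 × (2.896 / 0.57)² = 2 × 5.081² = 2 × 25.81 = 51.6.
Round up to the next whole participant.

n = 52 per group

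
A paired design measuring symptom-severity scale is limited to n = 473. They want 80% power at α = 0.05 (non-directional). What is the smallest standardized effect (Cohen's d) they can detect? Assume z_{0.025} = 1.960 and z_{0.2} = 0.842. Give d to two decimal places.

For a single sample (or paired design) of n = 473: d_min = (z_{α/2} + z_β)/√n.
z-sum = 1.960 + 0.842 = 2.802.
d_min = 2.802 / √473 = 2.802 / 21.749 = 0.129.

d_min ≈ 0.13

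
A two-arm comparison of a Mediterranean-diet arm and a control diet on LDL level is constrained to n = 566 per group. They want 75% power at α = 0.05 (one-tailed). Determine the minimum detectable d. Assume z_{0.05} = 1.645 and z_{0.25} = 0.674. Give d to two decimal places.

d_min ≈ 0.14

For two independent groups of n = 566 each: d_min = (z_{α} + z_β)·√(2/n).
z-sum = 1.645 + 0.674 = 2.319.
d_min = 2.319 × √(2/566) = 2.319 × 0.0594 = 0.138.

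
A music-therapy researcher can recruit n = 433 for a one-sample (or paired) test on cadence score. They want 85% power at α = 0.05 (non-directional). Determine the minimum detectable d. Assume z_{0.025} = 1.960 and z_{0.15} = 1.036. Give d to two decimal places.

d_min ≈ 0.14

For a single sample (or paired design) of n = 433: d_min = (z_{α/2} + z_β)/√n.
z-sum = 1.960 + 1.036 = 2.996.
d_min = 2.996 / √433 = 2.996 / 20.809 = 0.144.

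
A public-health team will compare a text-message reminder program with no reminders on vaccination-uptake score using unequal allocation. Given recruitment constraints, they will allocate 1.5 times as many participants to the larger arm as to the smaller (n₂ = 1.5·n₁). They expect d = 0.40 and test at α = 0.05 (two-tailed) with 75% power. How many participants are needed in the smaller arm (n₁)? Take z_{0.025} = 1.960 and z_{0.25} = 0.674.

n₁ = 73

With allocation ratio k = n₂/n₁ = 1.5, Var(x̄₁−x̄₂) = σ²(1/n₁ + 1/(k·n₁)) = σ²·(k+1)/(k·n₁).
So n₁ = (1 + 1/k)·((z_{α/2} + z_β)/d)² = 1.667 × (2.634/0.40)².
n₁ = 1.667 × 43.36 = 72.3.
Round up: n₁ = 73, giving n₂ = ⌈1.5 × 73⌉ = ⌈109.5⌉ = 110.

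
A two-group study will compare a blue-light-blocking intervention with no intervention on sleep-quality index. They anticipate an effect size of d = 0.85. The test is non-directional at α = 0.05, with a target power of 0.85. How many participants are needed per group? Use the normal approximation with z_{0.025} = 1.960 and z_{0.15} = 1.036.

n = 25 per group

For two independent groups with equal n: n = 2·((z_{α/2} + z_β) / d)².
z_{α/2} + z_β = 1.960 + 1.036 = 2.996.
n = 2 × (2.996 / 0.85)² = 2 × 3.525² = 2 × 12.42 = 24.8.
Round up to the next whole participant.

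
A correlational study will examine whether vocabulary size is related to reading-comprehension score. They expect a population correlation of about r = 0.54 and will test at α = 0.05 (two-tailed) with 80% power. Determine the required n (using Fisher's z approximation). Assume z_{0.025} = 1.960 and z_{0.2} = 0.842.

n = 25

Fisher's z: C = ½·ln((1+r)/(1−r)) = ½·ln(3.3478) = 0.6042.
n = ((z_{α/2} + z_β)/C)² + 3.
(1.960 + 0.842) / 0.6042 = 2.802 / 0.6042 = 4.638.
n = 4.638² + 3 = 21.51 + 3 = 24.5.
Round up.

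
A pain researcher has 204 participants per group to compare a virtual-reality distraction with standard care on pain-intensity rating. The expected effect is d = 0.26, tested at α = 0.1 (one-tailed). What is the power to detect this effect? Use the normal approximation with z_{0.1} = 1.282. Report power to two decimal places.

For two equal groups, power = Φ(d·√(n/2) − z_{α}).
d·√(n/2) = 0.26 × √(204/2) = 0.26 × 10.100 = 2.626.
z_β = 2.626 − 1.282 = 1.344.
Power = Φ(1.344) = 0.911.

power ≈ 0.91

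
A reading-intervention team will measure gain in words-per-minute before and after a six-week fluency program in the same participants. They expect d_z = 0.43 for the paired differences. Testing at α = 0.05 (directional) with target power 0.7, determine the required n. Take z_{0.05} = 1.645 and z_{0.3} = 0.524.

n = 26 pairs

For a paired (one-sample on differences) test: n = ((z_{α} + z_β) / d)².
z_{α} + z_β = 1.645 + 0.524 = 2.169.
n = (2.169 / 0.43)² = 5.044² = 25.44.
Round up.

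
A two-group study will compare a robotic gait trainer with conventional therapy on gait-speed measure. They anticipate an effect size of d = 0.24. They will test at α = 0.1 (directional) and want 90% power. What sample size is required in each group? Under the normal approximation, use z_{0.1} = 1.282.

n = 229 per group

For two independent groups with equal n: n = 2·((z_{α} + z_β) / d)².
z_{α} + z_β = 1.282 + 1.282 = 2.564.
n = 2 × (2.564 / 0.24)² = 2 × 10.683² = 2 × 114.13 = 228.3.
Round up to the next whole participant.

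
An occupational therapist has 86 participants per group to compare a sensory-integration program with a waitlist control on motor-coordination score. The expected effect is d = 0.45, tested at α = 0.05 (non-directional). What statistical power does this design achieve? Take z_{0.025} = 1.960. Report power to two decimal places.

power ≈ 0.84

For two equal groups, power = Φ(d·√(n/2) − z_{α/2}).
d·√(n/2) = 0.45 × √(86/2) = 0.45 × 6.557 = 2.951.
z_β = 2.951 − 1.960 = 0.991.
Power = Φ(0.991) = 0.839.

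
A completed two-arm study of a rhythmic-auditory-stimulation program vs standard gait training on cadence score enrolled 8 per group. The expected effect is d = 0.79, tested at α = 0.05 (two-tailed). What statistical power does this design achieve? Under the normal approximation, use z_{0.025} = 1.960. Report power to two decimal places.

power ≈ 0.35

For two equal groups, power = Φ(d·√(n/2) − z_{α/2}).
d·√(n/2) = 0.79 × √(8/2) = 0.79 × 2.000 = 1.580.
z_β = 1.580 − 1.960 = -0.380.
Power = Φ(-0.380) = 0.352.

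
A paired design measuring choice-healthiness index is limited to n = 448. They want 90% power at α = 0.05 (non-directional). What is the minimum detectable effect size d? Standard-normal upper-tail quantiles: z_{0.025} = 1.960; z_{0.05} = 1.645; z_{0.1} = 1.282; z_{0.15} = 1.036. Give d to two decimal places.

For a single sample (or paired design) of n = 448: d_min = (z_{α/2} + z_β)/√n.
z-sum = 1.960 + 1.282 = 3.242.
d_min = 3.242 / √448 = 3.242 / 21.166 = 0.153.

d_min ≈ 0.15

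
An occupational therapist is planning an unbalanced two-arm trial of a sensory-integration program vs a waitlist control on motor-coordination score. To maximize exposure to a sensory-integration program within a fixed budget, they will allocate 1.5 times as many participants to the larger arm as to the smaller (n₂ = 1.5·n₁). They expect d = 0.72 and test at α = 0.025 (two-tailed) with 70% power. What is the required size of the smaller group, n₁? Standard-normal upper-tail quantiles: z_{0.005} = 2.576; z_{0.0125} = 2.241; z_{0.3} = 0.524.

With allocation ratio k = n₂/n₁ = 1.5, Var(x̄₁−x̄₂) = σ²(1/n₁ + 1/(k·n₁)) = σ²·(k+1)/(k·n₁).
So n₁ = (1 + 1/k)·((z_{α/2} + z_β)/d)² = 1.667 × (2.765/0.72)².
n₁ = 1.667 × 14.75 = 24.6.
Round up: n₁ = 25, giving n₂ = ⌈1.5 × 25⌉ = ⌈37.5⌉ = 38.

n₁ = 25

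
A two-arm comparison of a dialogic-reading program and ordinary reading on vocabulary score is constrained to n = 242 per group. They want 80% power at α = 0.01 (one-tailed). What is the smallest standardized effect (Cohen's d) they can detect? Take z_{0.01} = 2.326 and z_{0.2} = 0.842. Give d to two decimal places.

For two independent groups of n = 242 each: d_min = (z_{α} + z_β)·√(2/n).
z-sum = 2.326 + 0.842 = 3.168.
d_min = 3.168 × √(2/242) = 3.168 × 0.0909 = 0.288.

d_min ≈ 0.29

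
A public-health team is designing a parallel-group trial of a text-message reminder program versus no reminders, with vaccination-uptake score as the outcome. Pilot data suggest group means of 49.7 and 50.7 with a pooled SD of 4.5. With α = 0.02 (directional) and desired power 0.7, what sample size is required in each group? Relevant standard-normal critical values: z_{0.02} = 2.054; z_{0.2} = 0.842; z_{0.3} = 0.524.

Cohen's d = |M₁ − M₂| / SD_pooled = |49.7 − 50.7| / 4.5 = 1.0 / 4.5 = 0.222.
For two independent groups with equal n: n = 2·((z_{α} + z_β) / d)².
z_{α} + z_β = 2.054 + 0.524 = 2.578.
n = 2 × (2.578 / 0.222)² = 2 × 11.613² = 2 × 134.85 = 269.7.
Round up to the next whole participant.

n = 270 per group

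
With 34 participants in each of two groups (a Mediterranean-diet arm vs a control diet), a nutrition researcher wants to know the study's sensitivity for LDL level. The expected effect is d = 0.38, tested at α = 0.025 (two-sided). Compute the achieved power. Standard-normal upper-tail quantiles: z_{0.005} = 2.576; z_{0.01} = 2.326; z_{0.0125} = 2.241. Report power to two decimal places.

For two equal groups, power = Φ(d·√(n/2) − z_{α/2}).
d·√(n/2) = 0.38 × √(34/2) = 0.38 × 4.123 = 1.567.
z_β = 1.567 − 2.241 = -0.674.
Power = Φ(-0.674) = 0.250.

power ≈ 0.25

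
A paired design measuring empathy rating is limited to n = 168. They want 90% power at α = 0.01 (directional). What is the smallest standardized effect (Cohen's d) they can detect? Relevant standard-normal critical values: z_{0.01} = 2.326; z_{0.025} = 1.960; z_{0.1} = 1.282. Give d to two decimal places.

d_min ≈ 0.28

For a single sample (or paired design) of n = 168: d_min = (z_{α} + z_β)/√n.
z-sum = 2.326 + 1.282 = 3.608.
d_min = 3.608 / √168 = 3.608 / 12.961 = 0.278.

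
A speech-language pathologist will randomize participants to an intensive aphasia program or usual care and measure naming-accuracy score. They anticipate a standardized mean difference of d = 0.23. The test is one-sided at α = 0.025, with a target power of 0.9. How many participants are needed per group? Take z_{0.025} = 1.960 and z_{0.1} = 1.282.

For two independent groups with equal n: n = 2·((z_{α} + z_β) / d)².
z_{α} + z_β = 1.960 + 1.282 = 3.242.
n = 2 × (3.242 / 0.23)² = 2 × 14.096² = 2 × 198.69 = 397.4.
Round up to the next whole participant.

n = 398 per group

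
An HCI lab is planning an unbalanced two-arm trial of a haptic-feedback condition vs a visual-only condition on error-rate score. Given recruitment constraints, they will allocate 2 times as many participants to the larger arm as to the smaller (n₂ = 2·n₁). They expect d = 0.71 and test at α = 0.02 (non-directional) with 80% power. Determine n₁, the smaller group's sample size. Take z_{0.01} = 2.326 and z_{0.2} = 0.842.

n₁ = 30

With allocation ratio k = n₂/n₁ = 2, Var(x̄₁−x̄₂) = σ²(1/n₁ + 1/(k·n₁)) = σ²·(k+1)/(k·n₁).
So n₁ = (1 + 1/k)·((z_{α/2} + z_β)/d)² = 1.500 × (3.168/0.71)².
n₁ = 1.500 × 19.91 = 29.9.
Round up: n₁ = 30, giving n₂ = 2 × 30 = 60.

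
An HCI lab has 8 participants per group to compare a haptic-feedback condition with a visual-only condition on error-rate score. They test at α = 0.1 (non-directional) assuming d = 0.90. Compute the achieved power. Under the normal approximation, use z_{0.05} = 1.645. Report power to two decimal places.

power ≈ 0.56

For two equal groups, power = Φ(d·√(n/2) − z_{α/2}).
d·√(n/2) = 0.90 × √(8/2) = 0.90 × 2.000 = 1.800.
z_β = 1.800 − 1.645 = 0.155.
Power = Φ(0.155) = 0.562.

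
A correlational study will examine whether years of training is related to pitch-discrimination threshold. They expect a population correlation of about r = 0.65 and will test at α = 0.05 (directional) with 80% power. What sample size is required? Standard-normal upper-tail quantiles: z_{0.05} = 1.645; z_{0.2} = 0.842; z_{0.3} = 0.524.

Fisher's z: C = ½·ln((1+r)/(1−r)) = ½·ln(4.7143) = 0.7753.
n = ((z_{α} + z_β)/C)² + 3.
(1.645 + 0.842) / 0.7753 = 2.487 / 0.7753 = 3.208.
n = 3.208² + 3 = 10.29 + 3 = 13.3.
Round up.

n = 14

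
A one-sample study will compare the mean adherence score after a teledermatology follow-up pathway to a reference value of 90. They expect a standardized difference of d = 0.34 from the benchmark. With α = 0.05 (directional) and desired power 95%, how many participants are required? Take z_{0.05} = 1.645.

For a one-sample test: n = ((z_{α} + z_β) / d)².
z_{α} + z_β = 1.645 + 1.645 = 3.290.
n = (3.290 / 0.34)² = 9.676² = 93.63.
Round up.

n = 94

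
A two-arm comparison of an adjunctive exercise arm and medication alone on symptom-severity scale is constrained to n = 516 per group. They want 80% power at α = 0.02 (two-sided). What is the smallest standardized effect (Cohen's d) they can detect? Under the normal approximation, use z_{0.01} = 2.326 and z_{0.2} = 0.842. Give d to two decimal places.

For two independent groups of n = 516 each: d_min = (z_{α/2} + z_β)·√(2/n).
z-sum = 2.326 + 0.842 = 3.168.
d_min = 3.168 × √(2/516) = 3.168 × 0.0623 = 0.197.

d_min ≈ 0.20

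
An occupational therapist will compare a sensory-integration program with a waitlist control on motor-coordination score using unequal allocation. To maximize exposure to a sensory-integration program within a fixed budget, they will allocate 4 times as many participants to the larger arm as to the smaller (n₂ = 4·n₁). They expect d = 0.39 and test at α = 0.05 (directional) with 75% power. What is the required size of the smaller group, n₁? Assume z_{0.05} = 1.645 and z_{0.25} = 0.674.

n₁ = 45

With allocation ratio k = n₂/n₁ = 4, Var(x̄₁−x̄₂) = σ²(1/n₁ + 1/(k·n₁)) = σ²·(k+1)/(k·n₁).
So n₁ = (1 + 1/k)·((z_{α} + z_β)/d)² = 1.250 × (2.319/0.39)².
n₁ = 1.250 × 35.36 = 44.2.
Round up: n₁ = 45, giving n₂ = 4 × 45 = 180.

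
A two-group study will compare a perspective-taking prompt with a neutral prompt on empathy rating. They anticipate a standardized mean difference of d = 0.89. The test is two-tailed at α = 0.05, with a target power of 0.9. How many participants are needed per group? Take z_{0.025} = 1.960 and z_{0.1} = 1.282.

n = 27 per group

For two independent groups with equal n: n = 2·((z_{α/2} + z_β) / d)².
z_{α/2} + z_β = 1.960 + 1.282 = 3.242.
n = 2 × (3.242 / 0.89)² = 2 × 3.643² = 2 × 13.27 = 26.5.
Round up to the next whole participant.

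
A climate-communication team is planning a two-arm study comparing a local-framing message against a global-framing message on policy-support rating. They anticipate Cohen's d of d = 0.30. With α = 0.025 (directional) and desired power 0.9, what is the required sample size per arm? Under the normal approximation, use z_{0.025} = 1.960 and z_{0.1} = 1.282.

For two independent groups with equal n: n = 2·((z_{α} + z_β) / d)².
z_{α} + z_β = 1.960 + 1.282 = 3.242.
n = 2 × (3.242 / 0.30)² = 2 × 10.807² = 2 × 116.78 = 233.6.
Round up to the next whole participant.

n = 234 per group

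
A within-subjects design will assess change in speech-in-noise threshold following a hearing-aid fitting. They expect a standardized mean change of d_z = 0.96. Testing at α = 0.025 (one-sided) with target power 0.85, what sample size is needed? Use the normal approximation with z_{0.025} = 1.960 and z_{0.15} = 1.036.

n = 10 pairs

For a paired (one-sample on differences) test: n = ((z_{α} + z_β) / d)².
z_{α} + z_β = 1.960 + 1.036 = 2.996.
n = (2.996 / 0.96)² = 3.121² = 9.74.
Round up.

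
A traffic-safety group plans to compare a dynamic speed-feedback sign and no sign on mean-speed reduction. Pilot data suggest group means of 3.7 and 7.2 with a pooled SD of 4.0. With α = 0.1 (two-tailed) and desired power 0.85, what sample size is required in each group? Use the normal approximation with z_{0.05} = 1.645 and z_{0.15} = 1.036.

Cohen's d = |M₁ − M₂| / SD_pooled = |3.7 − 7.2| / 4.0 = 3.5 / 4.0 = 0.875.
For two independent groups with equal n: n = 2·((z_{α/2} + z_β) / d)².
z_{α/2} + z_β = 1.645 + 1.036 = 2.681.
n = 2 × (2.681 / 0.875)² = 2 × 3.064² = 2 × 9.39 = 18.8.
Round up to the next whole participant.

n = 19 per group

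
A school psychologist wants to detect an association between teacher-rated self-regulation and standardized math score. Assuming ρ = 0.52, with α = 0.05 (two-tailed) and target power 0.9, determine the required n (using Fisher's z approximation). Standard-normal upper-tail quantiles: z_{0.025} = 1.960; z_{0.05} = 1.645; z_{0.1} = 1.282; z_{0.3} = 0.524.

n = 35

Fisher's z: C = ½·ln((1+r)/(1−r)) = ½·ln(3.1667) = 0.5763.
n = ((z_{α/2} + z_β)/C)² + 3.
(1.960 + 1.282) / 0.5763 = 3.242 / 0.5763 = 5.626.
n = 5.626² + 3 = 31.65 + 3 = 34.6.
Round up.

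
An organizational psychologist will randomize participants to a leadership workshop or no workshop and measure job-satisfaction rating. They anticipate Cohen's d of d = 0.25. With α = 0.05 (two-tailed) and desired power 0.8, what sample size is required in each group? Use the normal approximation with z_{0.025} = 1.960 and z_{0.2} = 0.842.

n = 252 per group

For two independent groups with equal n: n = 2·((z_{α/2} + z_β) / d)².
z_{α/2} + z_β = 1.960 + 0.842 = 2.802.
n = 2 × (2.802 / 0.25)² = 2 × 11.208² = 2 × 125.62 = 251.2.
Round up to the next whole participant.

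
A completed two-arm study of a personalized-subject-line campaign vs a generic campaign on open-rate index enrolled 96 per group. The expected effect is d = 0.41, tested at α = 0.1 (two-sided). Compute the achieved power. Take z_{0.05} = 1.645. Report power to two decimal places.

power ≈ 0.88

For two equal groups, power = Φ(d·√(n/2) − z_{α/2}).
d·√(n/2) = 0.41 × √(96/2) = 0.41 × 6.928 = 2.841.
z_β = 2.841 − 1.645 = 1.196.
Power = Φ(1.196) = 0.884.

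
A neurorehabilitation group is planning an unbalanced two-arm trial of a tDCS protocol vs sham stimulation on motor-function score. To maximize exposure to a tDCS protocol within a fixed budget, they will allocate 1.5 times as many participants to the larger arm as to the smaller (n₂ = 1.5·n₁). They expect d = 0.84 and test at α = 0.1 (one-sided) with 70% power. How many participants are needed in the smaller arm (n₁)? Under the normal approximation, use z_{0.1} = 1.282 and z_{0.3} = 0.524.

With allocation ratio k = n₂/n₁ = 1.5, Var(x̄₁−x̄₂) = σ²(1/n₁ + 1/(k·n₁)) = σ²·(k+1)/(k·n₁).
So n₁ = (1 + 1/k)·((z_{α} + z_β)/d)² = 1.667 × (1.806/0.84)².
n₁ = 1.667 × 4.62 = 7.7.
Round up: n₁ = 8, giving n₂ = 1.5 × 8 = 12.

n₁ = 8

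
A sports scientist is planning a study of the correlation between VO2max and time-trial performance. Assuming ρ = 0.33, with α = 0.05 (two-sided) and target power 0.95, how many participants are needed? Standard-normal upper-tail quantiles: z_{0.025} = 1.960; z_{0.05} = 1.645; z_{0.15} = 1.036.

Fisher's z: C = ½·ln((1+r)/(1−r)) = ½·ln(1.9851) = 0.3428.
n = ((z_{α/2} + z_β)/C)² + 3.
(1.960 + 1.645) / 0.3428 = 3.605 / 0.3428 = 10.516.
n = 10.516² + 3 = 110.59 + 3 = 113.6.
Round up.

n = 114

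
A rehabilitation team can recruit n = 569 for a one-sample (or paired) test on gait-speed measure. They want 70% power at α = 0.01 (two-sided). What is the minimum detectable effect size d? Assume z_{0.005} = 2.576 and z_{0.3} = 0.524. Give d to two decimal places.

For a single sample (or paired design) of n = 569: d_min = (z_{α/2} + z_β)/√n.
z-sum = 2.576 + 0.524 = 3.100.
d_min = 3.100 / √569 = 3.100 / 23.854 = 0.130.

d_min ≈ 0.13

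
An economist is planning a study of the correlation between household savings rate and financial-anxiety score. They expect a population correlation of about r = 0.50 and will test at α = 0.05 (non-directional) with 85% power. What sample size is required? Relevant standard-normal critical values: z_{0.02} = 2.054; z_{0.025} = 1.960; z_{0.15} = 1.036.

n = 33

Fisher's z: C = ½·ln((1+r)/(1−r)) = ½·ln(3.0000) = 0.5493.
n = ((z_{α/2} + z_β)/C)² + 3.
(1.960 + 1.036) / 0.5493 = 2.996 / 0.5493 = 5.454.
n = 5.454² + 3 = 29.75 + 3 = 32.7.
Round up.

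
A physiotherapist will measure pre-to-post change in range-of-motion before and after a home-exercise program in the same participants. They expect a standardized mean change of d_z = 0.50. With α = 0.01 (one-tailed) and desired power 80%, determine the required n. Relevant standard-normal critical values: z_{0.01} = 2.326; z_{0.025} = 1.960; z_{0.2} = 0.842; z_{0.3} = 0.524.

For a paired (one-sample on differences) test: n = ((z_{α} + z_β) / d)².
z_{α} + z_β = 2.326 + 0.842 = 3.168.
n = (3.168 / 0.50)² = 6.336² = 40.14.
Round up.

n = 41 pairs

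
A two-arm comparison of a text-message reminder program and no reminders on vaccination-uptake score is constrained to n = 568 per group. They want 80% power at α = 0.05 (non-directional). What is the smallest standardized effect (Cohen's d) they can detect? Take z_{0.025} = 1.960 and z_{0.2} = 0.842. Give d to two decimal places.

For two independent groups of n = 568 each: d_min = (z_{α/2} + z_β)·√(2/n).
z-sum = 1.960 + 0.842 = 2.802.
d_min = 2.802 × √(2/568) = 2.802 × 0.0593 = 0.166.

d_min ≈ 0.17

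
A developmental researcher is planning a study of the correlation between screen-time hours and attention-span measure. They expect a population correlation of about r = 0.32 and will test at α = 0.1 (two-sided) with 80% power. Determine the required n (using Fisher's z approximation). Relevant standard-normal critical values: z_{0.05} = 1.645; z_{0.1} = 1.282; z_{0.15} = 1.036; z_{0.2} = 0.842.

n = 60

Fisher's z: C = ½·ln((1+r)/(1−r)) = ½·ln(1.9412) = 0.3316.
n = ((z_{α/2} + z_β)/C)² + 3.
(1.645 + 0.842) / 0.3316 = 2.487 / 0.3316 = 7.500.
n = 7.500² + 3 = 56.25 + 3 = 59.2.
Round up.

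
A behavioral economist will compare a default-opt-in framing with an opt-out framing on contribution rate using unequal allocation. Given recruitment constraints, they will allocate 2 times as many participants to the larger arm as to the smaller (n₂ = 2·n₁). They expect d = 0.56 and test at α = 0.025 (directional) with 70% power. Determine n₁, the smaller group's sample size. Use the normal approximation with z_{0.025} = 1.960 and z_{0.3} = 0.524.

n₁ = 30

With allocation ratio k = n₂/n₁ = 2, Var(x̄₁−x̄₂) = σ²(1/n₁ + 1/(k·n₁)) = σ²·(k+1)/(k·n₁).
So n₁ = (1 + 1/k)·((z_{α} + z_β)/d)² = 1.500 × (2.484/0.56)².
n₁ = 1.500 × 19.68 = 29.5.
Round up: n₁ = 30, giving n₂ = 2 × 30 = 60.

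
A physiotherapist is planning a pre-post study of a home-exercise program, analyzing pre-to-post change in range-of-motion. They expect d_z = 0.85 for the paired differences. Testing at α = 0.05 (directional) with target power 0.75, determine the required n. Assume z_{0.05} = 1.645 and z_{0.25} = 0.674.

n = 8 pairs

For a paired (one-sample on differences) test: n = ((z_{α} + z_β) / d)².
z_{α} + z_β = 1.645 + 0.674 = 2.319.
n = (2.319 / 0.85)² = 2.728² = 7.44.
Round up.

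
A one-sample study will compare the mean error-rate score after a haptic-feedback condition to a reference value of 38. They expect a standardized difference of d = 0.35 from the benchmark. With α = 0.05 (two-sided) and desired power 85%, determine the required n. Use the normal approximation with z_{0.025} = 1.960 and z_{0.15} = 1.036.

n = 74

For a one-sample test: n = ((z_{α/2} + z_β) / d)².
z_{α/2} + z_β = 1.960 + 1.036 = 2.996.
n = (2.996 / 0.35)² = 8.560² = 73.27.
Round up.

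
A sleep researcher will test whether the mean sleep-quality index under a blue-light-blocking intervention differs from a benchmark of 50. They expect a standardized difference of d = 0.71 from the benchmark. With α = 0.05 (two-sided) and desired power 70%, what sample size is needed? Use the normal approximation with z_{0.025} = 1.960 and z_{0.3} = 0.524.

For a one-sample test: n = ((z_{α/2} + z_β) / d)².
z_{α/2} + z_β = 1.960 + 0.524 = 2.484.
n = (2.484 / 0.71)² = 3.499² = 12.24.
Round up.

n = 13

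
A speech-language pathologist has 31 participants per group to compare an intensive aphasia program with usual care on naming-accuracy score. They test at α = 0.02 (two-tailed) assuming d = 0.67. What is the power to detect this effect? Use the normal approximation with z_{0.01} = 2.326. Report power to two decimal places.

For two equal groups, power = Φ(d·√(n/2) − z_{α/2}).
d·√(n/2) = 0.67 × √(31/2) = 0.67 × 3.937 = 2.638.
z_β = 2.638 − 2.326 = 0.312.
Power = Φ(0.312) = 0.622.

power ≈ 0.62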